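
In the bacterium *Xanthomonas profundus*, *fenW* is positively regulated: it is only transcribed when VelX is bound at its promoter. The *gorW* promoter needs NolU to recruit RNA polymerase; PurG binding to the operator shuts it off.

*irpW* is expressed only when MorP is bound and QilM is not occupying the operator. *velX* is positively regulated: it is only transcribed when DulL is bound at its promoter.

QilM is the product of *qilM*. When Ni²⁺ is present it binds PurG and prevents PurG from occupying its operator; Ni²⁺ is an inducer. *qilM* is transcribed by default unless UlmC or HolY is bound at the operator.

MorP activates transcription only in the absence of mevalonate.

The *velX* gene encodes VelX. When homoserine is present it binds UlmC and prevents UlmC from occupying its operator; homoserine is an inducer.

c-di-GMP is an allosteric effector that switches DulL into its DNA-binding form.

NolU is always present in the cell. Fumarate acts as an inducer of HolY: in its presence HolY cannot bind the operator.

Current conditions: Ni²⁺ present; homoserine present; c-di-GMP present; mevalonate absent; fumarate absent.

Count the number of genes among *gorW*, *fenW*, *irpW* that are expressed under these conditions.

NolU is produced constitutively and is active.
Ni²⁺ is present, so PurG is inactive.
No repressor is bound and NolU is active, so *gorW* is transcribed.
→ *gorW* is ON.
c-di-GMP is present, so DulL is active.
No repressor is bound and DulL is active, so *velX* is transcribed.
So VelX is produced and active.
No repressor is bound and VelX is active, so *fenW* is transcribed.
→ *fenW* is ON.
Homoserine is present, so UlmC is inactive.
Fumarate is absent, so HolY is active.
With repressor HolY bound, *qilM* is not transcribed.
So QilM is not produced.
Mevalonate is absent, so MorP is active.
No repressor is bound and MorP is active, so *irpW* is transcribed.
→ *irpW* is ON.
3 of the 3 genes are transcribed.

3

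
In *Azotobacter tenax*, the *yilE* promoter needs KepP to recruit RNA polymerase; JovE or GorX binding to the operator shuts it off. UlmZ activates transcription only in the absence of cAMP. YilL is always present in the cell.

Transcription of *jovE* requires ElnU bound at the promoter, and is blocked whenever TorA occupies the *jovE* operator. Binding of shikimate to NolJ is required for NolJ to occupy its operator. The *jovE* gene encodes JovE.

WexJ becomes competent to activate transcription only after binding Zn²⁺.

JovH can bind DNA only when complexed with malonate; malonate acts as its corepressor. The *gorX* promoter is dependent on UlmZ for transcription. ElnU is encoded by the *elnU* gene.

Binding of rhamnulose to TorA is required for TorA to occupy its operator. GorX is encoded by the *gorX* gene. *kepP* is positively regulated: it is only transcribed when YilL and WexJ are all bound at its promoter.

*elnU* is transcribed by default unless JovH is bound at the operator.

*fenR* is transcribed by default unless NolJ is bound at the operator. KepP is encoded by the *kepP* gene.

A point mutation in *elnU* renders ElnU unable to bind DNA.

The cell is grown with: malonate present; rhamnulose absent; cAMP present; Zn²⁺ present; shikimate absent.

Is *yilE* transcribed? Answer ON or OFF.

ON

Rhamnulose is absent, so TorA is inactive.
ElnU is non-functional in this strain, so it has no effect.
Required activator ElnU is absent, so *jovE* is not transcribed.
So JovE is not produced.
YilL is produced constitutively and is active.
Zn²⁺ is present, so WexJ is active.
No repressor is bound and YilL and WexJ are active, so *kepP* is transcribed.
So KepP is produced and active.
cAMP is present, so UlmZ is inactive.
Required activator UlmZ is absent, so *gorX* is not transcribed.
So GorX is not produced.
No repressor is bound and KepP is active, so *yilE* is transcribed.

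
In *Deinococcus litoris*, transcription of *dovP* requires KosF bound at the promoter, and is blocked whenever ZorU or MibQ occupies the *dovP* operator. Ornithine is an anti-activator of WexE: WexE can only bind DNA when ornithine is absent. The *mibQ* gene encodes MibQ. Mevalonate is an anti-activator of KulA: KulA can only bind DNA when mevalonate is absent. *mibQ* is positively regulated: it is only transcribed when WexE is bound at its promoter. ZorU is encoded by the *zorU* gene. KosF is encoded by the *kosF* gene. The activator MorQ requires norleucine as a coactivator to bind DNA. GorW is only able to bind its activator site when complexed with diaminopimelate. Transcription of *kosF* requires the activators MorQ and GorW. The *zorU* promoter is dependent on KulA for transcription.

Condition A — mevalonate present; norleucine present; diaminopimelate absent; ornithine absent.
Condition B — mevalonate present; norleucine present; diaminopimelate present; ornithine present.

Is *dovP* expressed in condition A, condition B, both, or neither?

B only

Condition A:
Mevalonate is present, so KulA is inactive.
Required activator KulA is absent, so *zorU* is not transcribed.
So ZorU is not produced.
Norleucine is present, so MorQ is active.
Diaminopimelate is absent, so GorW is inactive.
Required activator GorW is absent, so *kosF* is not transcribed.
So KosF is not produced.
Ornithine is absent, so WexE is active.
No repressor is bound and WexE is active, so *mibQ* is transcribed.
So MibQ is produced and active.
With repressor MibQ bound, *dovP* is not transcribed.
→ *dovP* is OFF in A.
Condition B:
Mevalonate is present, so KulA is inactive.
Required activator KulA is absent, so *zorU* is not transcribed.
So ZorU is not produced.
Norleucine is present, so MorQ is active.
Diaminopimelate is present, so GorW is active.
No repressor is bound and MorQ and GorW are active, so *kosF* is transcribed.
So KosF is produced and active.
Ornithine is present, so WexE is inactive.
Required activator WexE is absent, so *mibQ* is not transcribed.
So MibQ is not produced.
No repressor is bound and KosF is active, so *dovP* is transcribed.
→ *dovP* is ON in B.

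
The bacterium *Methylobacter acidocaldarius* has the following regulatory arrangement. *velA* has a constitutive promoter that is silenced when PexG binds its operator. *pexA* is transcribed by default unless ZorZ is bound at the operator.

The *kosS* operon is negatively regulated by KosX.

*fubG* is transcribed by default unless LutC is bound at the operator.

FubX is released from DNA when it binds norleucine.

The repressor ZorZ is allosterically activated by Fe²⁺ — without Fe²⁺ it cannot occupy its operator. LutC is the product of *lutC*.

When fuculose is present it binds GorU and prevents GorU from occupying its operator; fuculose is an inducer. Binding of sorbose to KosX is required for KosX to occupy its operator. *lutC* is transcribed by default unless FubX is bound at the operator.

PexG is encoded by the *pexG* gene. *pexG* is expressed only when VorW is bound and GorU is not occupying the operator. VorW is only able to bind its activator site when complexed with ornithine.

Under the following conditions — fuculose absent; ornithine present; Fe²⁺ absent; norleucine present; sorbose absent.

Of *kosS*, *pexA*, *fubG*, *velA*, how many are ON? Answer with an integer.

Sorbose is absent, so KosX is inactive.
With no repressor bound, *kosS* is transcribed.
→ *kosS* is ON.
Fe²⁺ is absent, so ZorZ is inactive.
With no repressor bound, *pexA* is transcribed.
→ *pexA* is ON.
Norleucine is present, so FubX is inactive.
With no repressor bound, *lutC* is transcribed.
So LutC is produced and active.
With repressor LutC bound, *fubG* is not transcribed.
→ *fubG* is OFF.
Ornithine is present, so VorW is active.
Fuculose is absent, so GorU is active.
With repressor GorU bound, *pexG* is not transcribed.
So PexG is not produced.
With no repressor bound, *velA* is transcribed.
→ *velA* is ON.
3 of the 4 genes are transcribed.

3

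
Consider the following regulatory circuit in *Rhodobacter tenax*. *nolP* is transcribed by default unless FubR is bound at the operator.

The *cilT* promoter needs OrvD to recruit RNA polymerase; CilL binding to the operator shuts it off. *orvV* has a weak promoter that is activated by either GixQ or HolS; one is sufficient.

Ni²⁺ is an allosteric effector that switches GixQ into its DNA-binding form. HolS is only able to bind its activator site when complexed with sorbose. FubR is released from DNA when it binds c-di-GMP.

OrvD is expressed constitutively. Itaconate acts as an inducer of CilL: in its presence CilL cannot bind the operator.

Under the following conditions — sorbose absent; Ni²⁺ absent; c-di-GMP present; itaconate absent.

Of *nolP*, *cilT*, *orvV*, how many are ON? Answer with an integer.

1

c-di-GMP is present, so FubR is inactive.
With no repressor bound, *nolP* is transcribed.
→ *nolP* is ON.
OrvD is produced constitutively and is active.
Itaconate is absent, so CilL is active.
With repressor CilL bound, *cilT* is not transcribed.
→ *cilT* is OFF.
Ni²⁺ is absent, so GixQ is inactive.
Sorbose is absent, so HolS is inactive.
No activator is available at the *orvV* promoter, so *orvV* is not transcribed.
→ *orvV* is OFF.
1 of the 3 genes is transcribed.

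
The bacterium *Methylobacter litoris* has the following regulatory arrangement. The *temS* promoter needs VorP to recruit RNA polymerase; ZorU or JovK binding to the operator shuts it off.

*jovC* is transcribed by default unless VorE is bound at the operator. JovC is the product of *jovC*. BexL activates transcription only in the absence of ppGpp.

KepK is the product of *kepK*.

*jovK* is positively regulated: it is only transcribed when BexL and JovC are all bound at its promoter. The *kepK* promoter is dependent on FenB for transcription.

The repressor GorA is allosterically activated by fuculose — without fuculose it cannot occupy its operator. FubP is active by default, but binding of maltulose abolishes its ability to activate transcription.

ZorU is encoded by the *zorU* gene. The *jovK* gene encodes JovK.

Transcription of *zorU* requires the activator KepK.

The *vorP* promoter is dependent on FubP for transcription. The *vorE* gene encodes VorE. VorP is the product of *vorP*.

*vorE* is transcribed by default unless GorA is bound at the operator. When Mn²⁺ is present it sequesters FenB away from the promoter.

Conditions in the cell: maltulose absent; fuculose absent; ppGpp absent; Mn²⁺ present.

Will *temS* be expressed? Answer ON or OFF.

Mn²⁺ is present, so FenB is inactive.
Required activator FenB is absent, so *kepK* is not transcribed.
So KepK is not produced.
Required activator KepK is absent, so *zorU* is not transcribed.
So ZorU is not produced.
Maltulose is absent, so FubP is active.
No repressor is bound and FubP is active, so *vorP* is transcribed.
So VorP is produced and active.
ppGpp is absent, so BexL is active.
Fuculose is absent, so GorA is inactive.
With no repressor bound, *vorE* is transcribed.
So VorE is produced and active.
With repressor VorE bound, *jovC* is not transcribed.
So JovC is not produced.
Required activator JovC is absent, so *jovK* is not transcribed.
So JovK is not produced.
No repressor is bound and VorP is active, so *temS* is transcribed.

ON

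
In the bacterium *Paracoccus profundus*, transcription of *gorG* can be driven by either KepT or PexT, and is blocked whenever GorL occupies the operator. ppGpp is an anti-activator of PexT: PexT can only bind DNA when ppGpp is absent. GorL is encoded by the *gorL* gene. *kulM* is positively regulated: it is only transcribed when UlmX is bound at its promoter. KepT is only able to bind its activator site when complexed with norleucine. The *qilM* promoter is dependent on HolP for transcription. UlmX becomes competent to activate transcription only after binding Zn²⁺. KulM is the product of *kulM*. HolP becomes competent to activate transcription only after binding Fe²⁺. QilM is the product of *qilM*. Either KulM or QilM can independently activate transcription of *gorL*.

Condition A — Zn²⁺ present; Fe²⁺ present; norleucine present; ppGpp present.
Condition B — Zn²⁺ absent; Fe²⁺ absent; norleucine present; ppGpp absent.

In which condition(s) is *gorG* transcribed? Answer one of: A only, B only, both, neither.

B only

Condition A:
Zn²⁺ is present, so UlmX is active.
No repressor is bound and UlmX is active, so *kulM* is transcribed.
So KulM is produced and active.
Fe²⁺ is present, so HolP is active.
No repressor is bound and HolP is active, so *qilM* is transcribed.
So QilM is produced and active.
Activator KulM is present, so *gorL* is transcribed.
So GorL is produced and active.
Norleucine is present, so KepT is active.
ppGpp is present, so PexT is inactive.
With repressor GorL bound, *gorG* is not transcribed.
→ *gorG* is OFF in A.
Condition B:
Zn²⁺ is absent, so UlmX is inactive.
Required activator UlmX is absent, so *kulM* is not transcribed.
So KulM is not produced.
Fe²⁺ is absent, so HolP is inactive.
Required activator HolP is absent, so *qilM* is not transcribed.
So QilM is not produced.
No activator is available at the *gorL* promoter, so *gorL* is not transcribed.
So GorL is not produced.
Norleucine is present, so KepT is active.
ppGpp is absent, so PexT is active.
Activator KepT is present, so *gorG* is transcribed.
→ *gorG* is ON in B.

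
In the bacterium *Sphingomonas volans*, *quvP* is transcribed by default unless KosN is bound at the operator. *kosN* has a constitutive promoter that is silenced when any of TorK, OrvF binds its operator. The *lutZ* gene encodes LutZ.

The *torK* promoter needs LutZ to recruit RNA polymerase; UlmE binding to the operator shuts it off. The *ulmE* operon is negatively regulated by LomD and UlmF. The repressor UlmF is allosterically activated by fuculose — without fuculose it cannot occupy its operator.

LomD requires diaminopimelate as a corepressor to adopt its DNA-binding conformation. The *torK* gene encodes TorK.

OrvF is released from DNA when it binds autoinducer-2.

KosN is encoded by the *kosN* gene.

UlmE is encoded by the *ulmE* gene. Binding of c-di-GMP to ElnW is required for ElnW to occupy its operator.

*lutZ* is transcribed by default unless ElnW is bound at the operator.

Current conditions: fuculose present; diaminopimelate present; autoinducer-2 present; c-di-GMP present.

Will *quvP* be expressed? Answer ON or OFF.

c-di-GMP is present, so ElnW is active.
With repressor ElnW bound, *lutZ* is not transcribed.
So LutZ is not produced.
Diaminopimelate is present, so LomD is active.
Fuculose is present, so UlmF is active.
With repressor LomD bound, *ulmE* is not transcribed.
So UlmE is not produced.
Required activator LutZ is absent, so *torK* is not transcribed.
So TorK is not produced.
Autoinducer-2 is present, so OrvF is inactive.
With no repressor bound, *kosN* is transcribed.
So KosN is produced and active.
With repressor KosN bound, *quvP* is not transcribed.

OFF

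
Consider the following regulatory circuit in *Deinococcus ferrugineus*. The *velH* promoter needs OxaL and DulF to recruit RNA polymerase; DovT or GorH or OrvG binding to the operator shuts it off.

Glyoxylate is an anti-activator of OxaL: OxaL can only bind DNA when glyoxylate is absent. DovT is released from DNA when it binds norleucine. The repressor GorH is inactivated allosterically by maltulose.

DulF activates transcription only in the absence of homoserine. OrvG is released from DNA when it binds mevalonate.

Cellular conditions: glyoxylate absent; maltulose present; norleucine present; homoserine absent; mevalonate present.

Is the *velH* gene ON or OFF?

Norleucine is present, so DovT is inactive.
Maltulose is present, so GorH is inactive.
Glyoxylate is absent, so OxaL is active.
Mevalonate is present, so OrvG is inactive.
Homoserine is absent, so DulF is active.
No repressor is bound and OxaL and DulF are active, so *velH* is transcribed.

ON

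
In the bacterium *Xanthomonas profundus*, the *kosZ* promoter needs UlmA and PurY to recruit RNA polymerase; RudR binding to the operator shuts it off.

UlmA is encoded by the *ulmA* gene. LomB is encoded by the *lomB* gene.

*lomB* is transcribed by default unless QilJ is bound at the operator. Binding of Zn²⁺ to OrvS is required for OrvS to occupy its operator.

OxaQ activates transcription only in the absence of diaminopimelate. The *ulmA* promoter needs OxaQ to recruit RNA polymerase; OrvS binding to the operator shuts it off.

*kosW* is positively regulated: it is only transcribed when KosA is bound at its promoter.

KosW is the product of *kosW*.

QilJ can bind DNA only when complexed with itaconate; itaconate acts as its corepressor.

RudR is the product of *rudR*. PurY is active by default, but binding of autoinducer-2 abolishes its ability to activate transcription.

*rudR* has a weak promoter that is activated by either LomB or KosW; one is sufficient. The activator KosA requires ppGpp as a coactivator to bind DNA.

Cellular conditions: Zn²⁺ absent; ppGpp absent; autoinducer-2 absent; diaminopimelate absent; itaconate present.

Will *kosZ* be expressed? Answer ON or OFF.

ON

Zn²⁺ is absent, so OrvS is inactive.
Diaminopimelate is absent, so OxaQ is active.
No repressor is bound and OxaQ is active, so *ulmA* is transcribed.
So UlmA is produced and active.
Itaconate is present, so QilJ is active.
With repressor QilJ bound, *lomB* is not transcribed.
So LomB is not produced.
ppGpp is absent, so KosA is inactive.
Required activator KosA is absent, so *kosW* is not transcribed.
So KosW is not produced.
No activator is available at the *rudR* promoter, so *rudR* is not transcribed.
So RudR is not produced.
Autoinducer-2 is absent, so PurY is active.
No repressor is bound and UlmA and PurY are active, so *kosZ* is transcribed.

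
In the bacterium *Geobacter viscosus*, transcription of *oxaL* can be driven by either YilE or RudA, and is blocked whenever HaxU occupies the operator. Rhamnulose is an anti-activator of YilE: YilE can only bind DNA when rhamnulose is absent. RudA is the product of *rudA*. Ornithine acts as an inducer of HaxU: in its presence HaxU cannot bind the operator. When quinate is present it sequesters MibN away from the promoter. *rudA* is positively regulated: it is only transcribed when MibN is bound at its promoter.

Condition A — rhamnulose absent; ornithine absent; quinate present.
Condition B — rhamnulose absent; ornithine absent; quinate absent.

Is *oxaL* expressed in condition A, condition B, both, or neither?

Condition A:
Rhamnulose is absent, so YilE is active.
Ornithine is absent, so HaxU is active.
Quinate is present, so MibN is inactive.
Required activator MibN is absent, so *rudA* is not transcribed.
So RudA is not produced.
With repressor HaxU bound, *oxaL* is not transcribed.
→ *oxaL* is OFF in A.
Condition B:
Rhamnulose is absent, so YilE is active.
Ornithine is absent, so HaxU is active.
Quinate is absent, so MibN is active.
No repressor is bound and MibN is active, so *rudA* is transcribed.
So RudA is produced and active.
With repressor HaxU bound, *oxaL* is not transcribed.
→ *oxaL* is OFF in B.

neither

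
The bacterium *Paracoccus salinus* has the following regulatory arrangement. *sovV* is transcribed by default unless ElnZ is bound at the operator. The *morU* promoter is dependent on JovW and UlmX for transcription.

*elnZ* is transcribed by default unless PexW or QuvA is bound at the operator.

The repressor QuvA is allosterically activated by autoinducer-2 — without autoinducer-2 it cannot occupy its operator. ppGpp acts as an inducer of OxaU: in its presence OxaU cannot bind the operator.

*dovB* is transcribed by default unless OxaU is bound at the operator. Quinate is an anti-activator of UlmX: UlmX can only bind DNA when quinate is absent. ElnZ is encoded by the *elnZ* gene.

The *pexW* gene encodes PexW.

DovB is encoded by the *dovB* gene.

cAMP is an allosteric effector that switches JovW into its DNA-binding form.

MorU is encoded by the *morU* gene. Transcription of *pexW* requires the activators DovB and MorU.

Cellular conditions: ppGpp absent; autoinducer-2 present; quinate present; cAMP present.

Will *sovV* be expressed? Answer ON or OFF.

ON

ppGpp is absent, so OxaU is active.
With repressor OxaU bound, *dovB* is not transcribed.
So DovB is not produced.
cAMP is present, so JovW is active.
Quinate is present, so UlmX is inactive.
Required activator UlmX is absent, so *morU* is not transcribed.
So MorU is not produced.
Required activator DovB is absent, so *pexW* is not transcribed.
So PexW is not produced.
Autoinducer-2 is present, so QuvA is active.
With repressor QuvA bound, *elnZ* is not transcribed.
So ElnZ is not produced.
With no repressor bound, *sovV* is transcribed.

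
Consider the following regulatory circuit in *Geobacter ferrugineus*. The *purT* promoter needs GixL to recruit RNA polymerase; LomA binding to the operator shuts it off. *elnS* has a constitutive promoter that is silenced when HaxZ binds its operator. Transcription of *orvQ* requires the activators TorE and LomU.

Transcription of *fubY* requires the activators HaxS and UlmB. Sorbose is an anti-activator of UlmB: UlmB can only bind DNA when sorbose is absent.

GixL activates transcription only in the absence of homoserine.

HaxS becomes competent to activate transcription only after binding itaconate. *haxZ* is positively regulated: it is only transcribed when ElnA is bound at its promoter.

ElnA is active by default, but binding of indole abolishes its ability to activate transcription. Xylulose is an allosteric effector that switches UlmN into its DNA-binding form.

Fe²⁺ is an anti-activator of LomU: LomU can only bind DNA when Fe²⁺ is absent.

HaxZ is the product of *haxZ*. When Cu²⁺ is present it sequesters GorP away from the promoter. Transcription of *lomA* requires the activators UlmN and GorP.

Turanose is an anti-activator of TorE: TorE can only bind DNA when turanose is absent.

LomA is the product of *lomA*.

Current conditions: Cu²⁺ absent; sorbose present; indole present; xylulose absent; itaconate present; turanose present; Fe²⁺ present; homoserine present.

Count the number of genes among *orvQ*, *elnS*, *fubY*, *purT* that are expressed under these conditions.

1

Turanose is present, so TorE is inactive.
Fe²⁺ is present, so LomU is inactive.
Required activator TorE is absent, so *orvQ* is not transcribed.
→ *orvQ* is OFF.
Indole is present, so ElnA is inactive.
Required activator ElnA is absent, so *haxZ* is not transcribed.
So HaxZ is not produced.
With no repressor bound, *elnS* is transcribed.
→ *elnS* is ON.
Itaconate is present, so HaxS is active.
Sorbose is present, so UlmB is inactive.
Required activator UlmB is absent, so *fubY* is not transcribed.
→ *fubY* is OFF.
Xylulose is absent, so UlmN is inactive.
Cu²⁺ is absent, so GorP is active.
Required activator UlmN is absent, so *lomA* is not transcribed.
So LomA is not produced.
Homoserine is present, so GixL is inactive.
Required activator GixL is absent, so *purT* is not transcribed.
→ *purT* is OFF.
1 of the 4 genes is transcribed.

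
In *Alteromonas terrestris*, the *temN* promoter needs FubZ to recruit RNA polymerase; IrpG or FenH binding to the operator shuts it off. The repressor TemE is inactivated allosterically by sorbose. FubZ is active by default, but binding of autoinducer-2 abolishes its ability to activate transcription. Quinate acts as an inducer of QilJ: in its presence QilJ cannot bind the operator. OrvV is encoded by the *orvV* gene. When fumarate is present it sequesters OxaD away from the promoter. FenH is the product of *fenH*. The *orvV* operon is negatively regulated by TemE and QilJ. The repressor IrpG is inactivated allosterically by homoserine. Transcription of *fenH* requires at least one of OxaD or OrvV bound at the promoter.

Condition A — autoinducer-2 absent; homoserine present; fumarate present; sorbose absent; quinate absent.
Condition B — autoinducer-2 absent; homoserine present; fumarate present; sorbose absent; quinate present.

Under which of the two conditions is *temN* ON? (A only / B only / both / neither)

Condition A:
Autoinducer-2 is absent, so FubZ is active.
Homoserine is present, so IrpG is inactive.
Fumarate is present, so OxaD is inactive.
Sorbose is absent, so TemE is active.
Quinate is absent, so QilJ is active.
With repressor TemE bound, *orvV* is not transcribed.
So OrvV is not produced.
No activator is available at the *fenH* promoter, so *fenH* is not transcribed.
So FenH is not produced.
No repressor is bound and FubZ is active, so *temN* is transcribed.
→ *temN* is ON in A.
Condition B:
Autoinducer-2 is absent, so FubZ is active.
Homoserine is present, so IrpG is inactive.
Fumarate is present, so OxaD is inactive.
Sorbose is absent, so TemE is active.
Quinate is present, so QilJ is inactive.
With repressor TemE bound, *orvV* is not transcribed.
So OrvV is not produced.
No activator is available at the *fenH* promoter, so *fenH* is not transcribed.
So FenH is not produced.
No repressor is bound and FubZ is active, so *temN* is transcribed.
→ *temN* is ON in B.

both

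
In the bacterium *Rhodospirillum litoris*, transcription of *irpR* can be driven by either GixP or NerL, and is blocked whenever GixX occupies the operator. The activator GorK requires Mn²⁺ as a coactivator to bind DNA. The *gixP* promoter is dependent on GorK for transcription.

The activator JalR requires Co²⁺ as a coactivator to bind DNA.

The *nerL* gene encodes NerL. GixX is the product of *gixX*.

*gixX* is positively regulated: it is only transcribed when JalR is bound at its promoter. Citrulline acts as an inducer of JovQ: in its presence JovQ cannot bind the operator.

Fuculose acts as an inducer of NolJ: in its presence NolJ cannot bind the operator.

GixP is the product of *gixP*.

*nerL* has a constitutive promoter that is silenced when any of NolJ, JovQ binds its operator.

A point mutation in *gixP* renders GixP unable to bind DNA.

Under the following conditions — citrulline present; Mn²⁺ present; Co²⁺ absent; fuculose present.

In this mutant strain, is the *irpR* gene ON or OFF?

ON

Co²⁺ is absent, so JalR is inactive.
Required activator JalR is absent, so *gixX* is not transcribed.
So GixX is not produced.
GixP is non-functional in this strain, so it has no effect.
Fuculose is present, so NolJ is inactive.
Citrulline is present, so JovQ is inactive.
With no repressor bound, *nerL* is transcribed.
So NerL is produced and active.
Activator NerL is present, so *irpR* is transcribed.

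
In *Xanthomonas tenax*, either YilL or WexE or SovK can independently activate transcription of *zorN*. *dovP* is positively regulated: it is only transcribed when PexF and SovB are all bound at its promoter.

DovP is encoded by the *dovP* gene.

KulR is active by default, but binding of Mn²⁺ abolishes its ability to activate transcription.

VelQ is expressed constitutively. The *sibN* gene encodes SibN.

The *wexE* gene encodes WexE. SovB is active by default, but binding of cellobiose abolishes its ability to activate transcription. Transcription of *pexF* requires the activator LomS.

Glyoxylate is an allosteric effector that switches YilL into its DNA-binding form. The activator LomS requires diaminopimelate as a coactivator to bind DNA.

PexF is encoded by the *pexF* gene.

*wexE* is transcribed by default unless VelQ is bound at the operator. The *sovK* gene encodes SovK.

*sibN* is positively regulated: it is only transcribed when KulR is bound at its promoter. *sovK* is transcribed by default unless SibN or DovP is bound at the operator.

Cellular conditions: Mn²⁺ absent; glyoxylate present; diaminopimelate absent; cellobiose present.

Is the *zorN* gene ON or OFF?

ON

Glyoxylate is present, so YilL is active.
VelQ is produced constitutively and is active.
With repressor VelQ bound, *wexE* is not transcribed.
So WexE is not produced.
Mn²⁺ is absent, so KulR is active.
No repressor is bound and KulR is active, so *sibN* is transcribed.
So SibN is produced and active.
Diaminopimelate is absent, so LomS is inactive.
Required activator LomS is absent, so *pexF* is not transcribed.
So PexF is not produced.
Cellobiose is present, so SovB is inactive.
Required activator PexF is absent, so *dovP* is not transcribed.
So DovP is not produced.
With repressor SibN bound, *sovK* is not transcribed.
So SovK is not produced.
Activator YilL is present, so *zorN* is transcribed.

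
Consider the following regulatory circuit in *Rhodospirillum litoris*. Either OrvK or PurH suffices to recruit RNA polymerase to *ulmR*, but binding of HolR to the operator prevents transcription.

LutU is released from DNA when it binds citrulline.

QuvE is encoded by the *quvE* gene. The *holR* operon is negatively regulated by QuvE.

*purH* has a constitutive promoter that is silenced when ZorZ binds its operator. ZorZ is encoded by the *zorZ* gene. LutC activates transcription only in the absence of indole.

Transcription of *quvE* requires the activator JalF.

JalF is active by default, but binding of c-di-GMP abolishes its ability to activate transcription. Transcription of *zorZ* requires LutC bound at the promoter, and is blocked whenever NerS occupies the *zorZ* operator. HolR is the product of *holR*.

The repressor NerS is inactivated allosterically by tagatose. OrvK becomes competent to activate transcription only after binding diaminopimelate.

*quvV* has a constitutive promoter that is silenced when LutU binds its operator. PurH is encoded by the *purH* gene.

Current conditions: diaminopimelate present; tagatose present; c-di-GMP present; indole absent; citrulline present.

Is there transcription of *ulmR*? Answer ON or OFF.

c-di-GMP is present, so JalF is inactive.
Required activator JalF is absent, so *quvE* is not transcribed.
So QuvE is not produced.
With no repressor bound, *holR* is transcribed.
So HolR is produced and active.
Diaminopimelate is present, so OrvK is active.
Indole is absent, so LutC is active.
Tagatose is present, so NerS is inactive.
No repressor is bound and LutC is active, so *zorZ* is transcribed.
So ZorZ is produced and active.
With repressor ZorZ bound, *purH* is not transcribed.
So PurH is not produced.
With repressor HolR bound, *ulmR* is not transcribed.

OFF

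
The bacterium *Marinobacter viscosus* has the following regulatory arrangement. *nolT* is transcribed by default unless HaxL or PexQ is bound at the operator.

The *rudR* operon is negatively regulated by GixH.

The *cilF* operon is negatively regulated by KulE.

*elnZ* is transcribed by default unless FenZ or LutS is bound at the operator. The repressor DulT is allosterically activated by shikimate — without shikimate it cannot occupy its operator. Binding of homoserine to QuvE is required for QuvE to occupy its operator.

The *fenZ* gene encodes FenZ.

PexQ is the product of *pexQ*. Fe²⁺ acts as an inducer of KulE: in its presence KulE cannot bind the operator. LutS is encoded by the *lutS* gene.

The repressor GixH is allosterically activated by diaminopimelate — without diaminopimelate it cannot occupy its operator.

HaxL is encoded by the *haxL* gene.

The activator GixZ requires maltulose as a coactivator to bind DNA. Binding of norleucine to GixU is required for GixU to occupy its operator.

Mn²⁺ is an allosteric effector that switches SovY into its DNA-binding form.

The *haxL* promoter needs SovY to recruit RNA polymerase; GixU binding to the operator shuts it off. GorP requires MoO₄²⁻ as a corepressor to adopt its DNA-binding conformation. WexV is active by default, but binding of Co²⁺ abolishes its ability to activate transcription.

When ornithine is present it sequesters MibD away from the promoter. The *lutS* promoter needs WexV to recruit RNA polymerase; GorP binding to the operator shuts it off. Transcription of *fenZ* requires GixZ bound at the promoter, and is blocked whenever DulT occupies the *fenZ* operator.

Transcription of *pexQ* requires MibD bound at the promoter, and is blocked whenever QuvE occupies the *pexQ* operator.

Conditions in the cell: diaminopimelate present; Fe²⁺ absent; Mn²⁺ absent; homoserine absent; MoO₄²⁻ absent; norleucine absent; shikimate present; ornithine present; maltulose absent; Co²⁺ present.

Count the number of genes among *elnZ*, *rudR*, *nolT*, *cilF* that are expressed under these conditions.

2

Shikimate is present, so DulT is active.
Maltulose is absent, so GixZ is inactive.
With repressor DulT bound, *fenZ* is not transcribed.
So FenZ is not produced.
MoO₄²⁻ is absent, so GorP is inactive.
Co²⁺ is present, so WexV is inactive.
Required activator WexV is absent, so *lutS* is not transcribed.
So LutS is not produced.
With no repressor bound, *elnZ* is transcribed.
→ *elnZ* is ON.
Diaminopimelate is present, so GixH is active.
With repressor GixH bound, *rudR* is not transcribed.
→ *rudR* is OFF.
Mn²⁺ is absent, so SovY is inactive.
Norleucine is absent, so GixU is inactive.
Required activator SovY is absent, so *haxL* is not transcribed.
So HaxL is not produced.
Homoserine is absent, so QuvE is inactive.
Ornithine is present, so MibD is inactive.
Required activator MibD is absent, so *pexQ* is not transcribed.
So PexQ is not produced.
With no repressor bound, *nolT* is transcribed.
→ *nolT* is ON.
Fe²⁺ is absent, so KulE is active.
With repressor KulE bound, *cilF* is not transcribed.
→ *cilF* is OFF.
2 of the 4 genes are transcribed.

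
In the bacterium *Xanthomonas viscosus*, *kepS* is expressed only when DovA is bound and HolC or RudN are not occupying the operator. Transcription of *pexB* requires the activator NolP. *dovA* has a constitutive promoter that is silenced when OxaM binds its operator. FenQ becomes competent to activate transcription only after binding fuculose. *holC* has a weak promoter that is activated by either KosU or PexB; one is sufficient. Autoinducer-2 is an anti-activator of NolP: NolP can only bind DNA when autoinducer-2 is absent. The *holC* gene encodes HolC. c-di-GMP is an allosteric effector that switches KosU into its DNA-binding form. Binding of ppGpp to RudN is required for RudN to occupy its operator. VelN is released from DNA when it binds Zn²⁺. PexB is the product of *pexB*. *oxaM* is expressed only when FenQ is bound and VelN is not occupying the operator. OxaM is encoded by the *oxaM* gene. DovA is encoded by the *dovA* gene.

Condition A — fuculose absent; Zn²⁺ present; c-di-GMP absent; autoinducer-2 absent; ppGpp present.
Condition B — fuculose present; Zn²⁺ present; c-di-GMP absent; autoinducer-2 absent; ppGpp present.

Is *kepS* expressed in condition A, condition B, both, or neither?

neither

Condition A:
Fuculose is absent, so FenQ is inactive.
Zn²⁺ is present, so VelN is inactive.
Required activator FenQ is absent, so *oxaM* is not transcribed.
So OxaM is not produced.
With no repressor bound, *dovA* is transcribed.
So DovA is produced and active.
c-di-GMP is absent, so KosU is inactive.
Autoinducer-2 is absent, so NolP is active.
No repressor is bound and NolP is active, so *pexB* is transcribed.
So PexB is produced and active.
Activator PexB is present, so *holC* is transcribed.
So HolC is produced and active.
ppGpp is present, so RudN is active.
With repressor HolC bound, *kepS* is not transcribed.
→ *kepS* is OFF in A.
Condition B:
Fuculose is present, so FenQ is active.
Zn²⁺ is present, so VelN is inactive.
No repressor is bound and FenQ is active, so *oxaM* is transcribed.
So OxaM is produced and active.
With repressor OxaM bound, *dovA* is not transcribed.
So DovA is not produced.
c-di-GMP is absent, so KosU is inactive.
Autoinducer-2 is absent, so NolP is active.
No repressor is bound and NolP is active, so *pexB* is transcribed.
So PexB is produced and active.
Activator PexB is present, so *holC* is transcribed.
So HolC is produced and active.
ppGpp is present, so RudN is active.
With repressor HolC bound, *kepS* is not transcribed.
→ *kepS* is OFF in B.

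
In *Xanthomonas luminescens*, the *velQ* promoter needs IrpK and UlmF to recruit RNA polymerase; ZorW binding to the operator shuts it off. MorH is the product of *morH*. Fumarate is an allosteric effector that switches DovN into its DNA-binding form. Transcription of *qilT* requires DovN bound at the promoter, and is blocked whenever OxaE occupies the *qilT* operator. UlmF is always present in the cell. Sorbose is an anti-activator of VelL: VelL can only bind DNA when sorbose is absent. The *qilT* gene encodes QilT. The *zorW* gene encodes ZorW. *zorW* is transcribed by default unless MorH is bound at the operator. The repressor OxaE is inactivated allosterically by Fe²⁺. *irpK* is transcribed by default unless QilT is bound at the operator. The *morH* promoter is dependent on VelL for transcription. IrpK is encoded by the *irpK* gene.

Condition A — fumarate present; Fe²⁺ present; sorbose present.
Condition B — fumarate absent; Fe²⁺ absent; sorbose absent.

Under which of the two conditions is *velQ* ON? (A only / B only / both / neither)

Condition A:
Fumarate is present, so DovN is active.
Fe²⁺ is present, so OxaE is inactive.
No repressor is bound and DovN is active, so *qilT* is transcribed.
So QilT is produced and active.
With repressor QilT bound, *irpK* is not transcribed.
So IrpK is not produced.
UlmF is produced constitutively and is active.
Sorbose is present, so VelL is inactive.
Required activator VelL is absent, so *morH* is not transcribed.
So MorH is not produced.
With no repressor bound, *zorW* is transcribed.
So ZorW is produced and active.
With repressor ZorW bound, *velQ* is not transcribed.
→ *velQ* is OFF in A.
Condition B:
Fumarate is absent, so DovN is inactive.
Fe²⁺ is absent, so OxaE is active.
With repressor OxaE bound, *qilT* is not transcribed.
So QilT is not produced.
With no repressor bound, *irpK* is transcribed.
So IrpK is produced and active.
UlmF is produced constitutively and is active.
Sorbose is absent, so VelL is active.
No repressor is bound and VelL is active, so *morH* is transcribed.
So MorH is produced and active.
With repressor MorH bound, *zorW* is not transcribed.
So ZorW is not produced.
No repressor is bound and IrpK and UlmF are active, so *velQ* is transcribed.
→ *velQ* is ON in B.

B only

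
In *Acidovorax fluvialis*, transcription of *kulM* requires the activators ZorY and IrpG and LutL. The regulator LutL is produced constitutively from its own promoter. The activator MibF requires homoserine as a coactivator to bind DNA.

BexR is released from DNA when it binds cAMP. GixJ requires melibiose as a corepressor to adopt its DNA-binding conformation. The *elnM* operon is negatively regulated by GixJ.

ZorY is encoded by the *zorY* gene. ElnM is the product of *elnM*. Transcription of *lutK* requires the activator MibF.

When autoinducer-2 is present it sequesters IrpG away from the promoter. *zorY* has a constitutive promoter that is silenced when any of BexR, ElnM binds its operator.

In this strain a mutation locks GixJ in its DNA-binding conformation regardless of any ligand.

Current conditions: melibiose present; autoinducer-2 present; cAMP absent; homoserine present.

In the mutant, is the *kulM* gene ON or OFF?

OFF

cAMP is absent, so BexR is active.
GixJ is constitutively active in this strain.
With repressor GixJ bound, *elnM* is not transcribed.
So ElnM is not produced.
With repressor BexR bound, *zorY* is not transcribed.
So ZorY is not produced.
Autoinducer-2 is present, so IrpG is inactive.
LutL is produced constitutively and is active.
Required activator ZorY is absent, so *kulM* is not transcribed.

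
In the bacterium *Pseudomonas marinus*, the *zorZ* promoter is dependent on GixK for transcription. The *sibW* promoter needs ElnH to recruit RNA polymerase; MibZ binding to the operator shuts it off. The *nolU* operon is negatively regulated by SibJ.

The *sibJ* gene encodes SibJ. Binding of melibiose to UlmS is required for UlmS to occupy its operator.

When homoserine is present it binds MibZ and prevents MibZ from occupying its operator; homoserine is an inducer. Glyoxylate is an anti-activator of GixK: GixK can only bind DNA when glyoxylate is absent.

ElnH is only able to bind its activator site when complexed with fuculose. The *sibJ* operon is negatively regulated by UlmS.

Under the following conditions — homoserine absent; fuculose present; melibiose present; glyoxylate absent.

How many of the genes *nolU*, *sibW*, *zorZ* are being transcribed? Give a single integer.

2

Melibiose is present, so UlmS is active.
With repressor UlmS bound, *sibJ* is not transcribed.
So SibJ is not produced.
With no repressor bound, *nolU* is transcribed.
→ *nolU* is ON.
Fuculose is present, so ElnH is active.
Homoserine is absent, so MibZ is active.
With repressor MibZ bound, *sibW* is not transcribed.
→ *sibW* is OFF.
Glyoxylate is absent, so GixK is active.
No repressor is bound and GixK is active, so *zorZ* is transcribed.
→ *zorZ* is ON.
2 of the 3 genes are transcribed.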